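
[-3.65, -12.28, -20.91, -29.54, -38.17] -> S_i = -3.65 + -8.63*i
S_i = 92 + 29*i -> [92, 121, 150, 179, 208]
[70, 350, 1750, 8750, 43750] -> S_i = 70*5^i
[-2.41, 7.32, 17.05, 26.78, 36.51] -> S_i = -2.41 + 9.73*i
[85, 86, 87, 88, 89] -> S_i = 85 + 1*i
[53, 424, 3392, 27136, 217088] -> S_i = 53*8^i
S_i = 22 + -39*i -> [22, -17, -56, -95, -134]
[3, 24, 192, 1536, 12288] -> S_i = 3*8^i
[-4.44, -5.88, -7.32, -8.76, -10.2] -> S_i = -4.44 + -1.44*i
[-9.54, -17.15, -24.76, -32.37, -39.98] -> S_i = -9.54 + -7.61*i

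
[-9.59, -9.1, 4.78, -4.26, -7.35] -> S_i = Random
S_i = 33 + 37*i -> [33, 70, 107, 144, 181]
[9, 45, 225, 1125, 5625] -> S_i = 9*5^i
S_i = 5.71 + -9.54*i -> [5.71, -3.83, -13.37, -22.91, -32.45]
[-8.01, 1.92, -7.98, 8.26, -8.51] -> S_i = Random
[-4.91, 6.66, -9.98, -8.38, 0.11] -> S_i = Random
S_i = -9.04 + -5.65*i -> [-9.04, -14.69, -20.34, -25.99, -31.64]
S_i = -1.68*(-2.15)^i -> [-1.68, 3.61, -7.77, 16.7, -35.9]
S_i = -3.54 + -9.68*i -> [-3.54, -13.22, -22.9, -32.58, -42.26]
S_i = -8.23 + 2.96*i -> [-8.23, -5.27, -2.31, 0.65, 3.61]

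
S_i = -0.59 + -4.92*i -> [-0.59, -5.51, -10.43, -15.35, -20.27]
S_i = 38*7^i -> [38, 266, 1862, 13034, 91238]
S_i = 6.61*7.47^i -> [6.61, 49.38, 368.84, 2755.26, 20581.82]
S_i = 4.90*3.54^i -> [4.9, 17.35, 61.4, 217.37, 769.5]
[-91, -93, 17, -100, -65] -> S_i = Random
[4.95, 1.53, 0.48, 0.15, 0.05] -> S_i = 4.95*0.31^i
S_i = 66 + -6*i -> [66, 60, 54, 48, 42]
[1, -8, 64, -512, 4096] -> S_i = 1*-8^i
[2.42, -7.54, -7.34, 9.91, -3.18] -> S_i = Random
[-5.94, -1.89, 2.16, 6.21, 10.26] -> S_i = -5.94 + 4.05*i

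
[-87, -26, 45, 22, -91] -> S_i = Random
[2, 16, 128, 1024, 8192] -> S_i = 2*8^i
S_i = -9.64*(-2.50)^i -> [-9.64, 24.1, -60.25, 150.62, -376.56]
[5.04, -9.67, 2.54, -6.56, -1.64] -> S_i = Random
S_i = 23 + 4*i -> [23, 27, 31, 35, 39]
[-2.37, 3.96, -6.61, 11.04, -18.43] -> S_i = -2.37*(-1.67)^i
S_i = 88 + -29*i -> [88, 59, 30, 1, -28]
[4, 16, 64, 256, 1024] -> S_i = 4*4^i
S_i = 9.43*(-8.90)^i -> [9.43, -83.93, 746.95, -6647.86, 59165.93]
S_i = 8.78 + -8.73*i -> [8.78, 0.05, -8.68, -17.41, -26.14]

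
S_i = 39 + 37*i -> [39, 76, 113, 150, 187]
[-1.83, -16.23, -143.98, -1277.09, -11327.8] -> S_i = -1.83*8.87^i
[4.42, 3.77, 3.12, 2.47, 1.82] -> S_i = 4.42 + -0.65*i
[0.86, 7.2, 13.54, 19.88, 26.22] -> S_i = 0.86 + 6.34*i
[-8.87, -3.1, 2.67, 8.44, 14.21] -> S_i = -8.87 + 5.77*i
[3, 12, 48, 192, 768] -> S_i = 3*4^i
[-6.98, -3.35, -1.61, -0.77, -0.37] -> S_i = -6.98*0.48^i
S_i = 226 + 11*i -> [226, 237, 248, 259, 270]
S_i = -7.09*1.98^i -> [-7.09, -14.04, -27.8, -55.04, -108.97]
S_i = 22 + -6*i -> [22, 16, 10, 4, -2]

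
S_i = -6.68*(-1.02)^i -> [-6.68, 6.81, -6.95, 7.09, -7.23]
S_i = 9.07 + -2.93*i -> [9.07, 6.14, 3.21, 0.28, -2.65]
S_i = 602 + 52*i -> [602, 654, 706, 758, 810]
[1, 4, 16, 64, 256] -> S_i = 1*4^i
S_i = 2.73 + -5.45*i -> [2.73, -2.72, -8.17, -13.62, -19.07]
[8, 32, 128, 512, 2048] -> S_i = 8*4^i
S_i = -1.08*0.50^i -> [-1.08, -0.54, -0.27, -0.14, -0.07]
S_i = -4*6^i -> [-4, -24, -144, -864, -5184]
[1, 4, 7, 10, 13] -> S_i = 1 + 3*i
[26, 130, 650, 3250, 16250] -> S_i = 26*5^i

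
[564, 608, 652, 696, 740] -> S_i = 564 + 44*i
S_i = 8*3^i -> [8, 24, 72, 216, 648]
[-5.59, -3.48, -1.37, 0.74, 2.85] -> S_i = -5.59 + 2.11*i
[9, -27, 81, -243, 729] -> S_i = 9*-3^i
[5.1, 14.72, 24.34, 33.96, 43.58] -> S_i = 5.10 + 9.62*i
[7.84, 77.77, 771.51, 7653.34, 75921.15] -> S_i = 7.84*9.92^i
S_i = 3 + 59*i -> [3, 62, 121, 180, 239]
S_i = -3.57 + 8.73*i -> [-3.57, 5.16, 13.89, 22.62, 31.35]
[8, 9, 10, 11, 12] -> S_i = 8 + 1*i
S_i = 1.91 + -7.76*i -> [1.91, -5.85, -13.61, -21.37, -29.13]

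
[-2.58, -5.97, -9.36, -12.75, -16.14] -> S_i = -2.58 + -3.39*i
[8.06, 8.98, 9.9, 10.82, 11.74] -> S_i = 8.06 + 0.92*i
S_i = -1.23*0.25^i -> [-1.23, -0.31, -0.08, -0.02, -0.0]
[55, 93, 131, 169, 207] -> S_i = 55 + 38*i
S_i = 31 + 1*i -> [31, 32, 33, 34, 35]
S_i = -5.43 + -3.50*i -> [-5.43, -8.93, -12.43, -15.93, -19.43]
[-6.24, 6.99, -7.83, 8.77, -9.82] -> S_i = -6.24*(-1.12)^i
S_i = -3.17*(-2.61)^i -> [-3.17, 8.27, -21.59, 56.36, -147.1]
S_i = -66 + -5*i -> [-66, -71, -76, -81, -86]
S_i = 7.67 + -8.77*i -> [7.67, -1.1, -9.87, -18.64, -27.41]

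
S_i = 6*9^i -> [6, 54, 486, 4374, 39366]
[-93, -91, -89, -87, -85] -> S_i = -93 + 2*i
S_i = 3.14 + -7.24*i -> [3.14, -4.1, -11.34, -18.58, -25.82]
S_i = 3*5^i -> [3, 15, 75, 375, 1875]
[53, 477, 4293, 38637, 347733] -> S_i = 53*9^i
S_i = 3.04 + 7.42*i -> [3.04, 10.46, 17.88, 25.3, 32.72]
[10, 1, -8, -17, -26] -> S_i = 10 + -9*i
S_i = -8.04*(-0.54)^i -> [-8.04, 4.34, -2.34, 1.27, -0.68]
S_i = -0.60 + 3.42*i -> [-0.6, 2.82, 6.24, 9.66, 13.08]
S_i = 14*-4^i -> [14, -56, 224, -896, 3584]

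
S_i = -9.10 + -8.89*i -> [-9.1, -17.99, -26.88, -35.77, -44.66]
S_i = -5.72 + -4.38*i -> [-5.72, -10.1, -14.48, -18.86, -23.24]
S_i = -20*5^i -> [-20, -100, -500, -2500, -12500]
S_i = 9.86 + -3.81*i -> [9.86, 6.05, 2.24, -1.57, -5.38]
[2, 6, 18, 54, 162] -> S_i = 2*3^i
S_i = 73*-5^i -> [73, -365, 1825, -9125, 45625]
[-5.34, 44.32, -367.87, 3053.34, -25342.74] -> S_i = -5.34*(-8.30)^i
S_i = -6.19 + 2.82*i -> [-6.19, -3.37, -0.55, 2.27, 5.09]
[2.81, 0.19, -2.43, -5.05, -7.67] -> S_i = 2.81 + -2.62*i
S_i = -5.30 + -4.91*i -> [-5.3, -10.21, -15.12, -20.03, -24.94]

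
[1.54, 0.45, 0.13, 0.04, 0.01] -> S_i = 1.54*0.29^i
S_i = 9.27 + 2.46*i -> [9.27, 11.73, 14.19, 16.65, 19.11]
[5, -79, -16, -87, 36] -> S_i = Random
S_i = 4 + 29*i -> [4, 33, 62, 91, 120]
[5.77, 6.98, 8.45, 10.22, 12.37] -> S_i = 5.77*1.21^i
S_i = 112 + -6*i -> [112, 106, 100, 94, 88]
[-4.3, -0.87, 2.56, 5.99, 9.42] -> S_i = -4.30 + 3.43*i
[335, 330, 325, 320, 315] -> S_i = 335 + -5*i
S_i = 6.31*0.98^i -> [6.31, 6.18, 6.06, 5.94, 5.82]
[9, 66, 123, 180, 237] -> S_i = 9 + 57*i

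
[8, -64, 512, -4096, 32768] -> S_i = 8*-8^i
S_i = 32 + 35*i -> [32, 67, 102, 137, 172]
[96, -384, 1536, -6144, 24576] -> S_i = 96*-4^i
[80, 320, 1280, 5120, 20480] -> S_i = 80*4^i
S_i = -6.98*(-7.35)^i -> [-6.98, 51.3, -377.08, 2771.52, -20370.64]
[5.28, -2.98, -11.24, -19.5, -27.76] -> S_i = 5.28 + -8.26*i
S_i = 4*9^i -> [4, 36, 324, 2916, 26244]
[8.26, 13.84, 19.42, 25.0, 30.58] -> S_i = 8.26 + 5.58*i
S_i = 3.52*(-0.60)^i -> [3.52, -2.11, 1.27, -0.76, 0.46]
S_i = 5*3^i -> [5, 15, 45, 135, 405]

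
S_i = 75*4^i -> [75, 300, 1200, 4800, 19200]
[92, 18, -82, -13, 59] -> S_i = Random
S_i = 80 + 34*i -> [80, 114, 148, 182, 216]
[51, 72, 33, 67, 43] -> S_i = Random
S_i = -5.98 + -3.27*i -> [-5.98, -9.25, -12.52, -15.79, -19.06]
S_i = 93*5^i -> [93, 465, 2325, 11625, 58125]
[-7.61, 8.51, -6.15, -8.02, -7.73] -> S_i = Random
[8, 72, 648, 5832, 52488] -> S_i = 8*9^i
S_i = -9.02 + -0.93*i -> [-9.02, -9.95, -10.88, -11.81, -12.74]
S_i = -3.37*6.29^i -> [-3.37, -21.2, -133.33, -838.65, -5275.12]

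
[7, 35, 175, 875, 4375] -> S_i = 7*5^i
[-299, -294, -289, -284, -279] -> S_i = -299 + 5*i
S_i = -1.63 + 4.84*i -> [-1.63, 3.21, 8.05, 12.89, 17.73]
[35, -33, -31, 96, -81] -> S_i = Random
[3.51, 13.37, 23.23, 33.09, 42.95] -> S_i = 3.51 + 9.86*i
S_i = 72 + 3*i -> [72, 75, 78, 81, 84]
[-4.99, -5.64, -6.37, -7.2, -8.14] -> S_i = -4.99*1.13^i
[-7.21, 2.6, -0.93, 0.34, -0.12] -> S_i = -7.21*(-0.36)^i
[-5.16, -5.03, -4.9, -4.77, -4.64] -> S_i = -5.16 + 0.13*i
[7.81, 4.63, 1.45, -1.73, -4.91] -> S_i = 7.81 + -3.18*i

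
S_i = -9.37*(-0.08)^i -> [-9.37, 0.75, -0.06, 0.0, -0.0]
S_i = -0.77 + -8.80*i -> [-0.77, -9.57, -18.37, -27.17, -35.97]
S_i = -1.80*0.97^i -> [-1.8, -1.75, -1.69, -1.64, -1.59]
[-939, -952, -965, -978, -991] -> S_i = -939 + -13*i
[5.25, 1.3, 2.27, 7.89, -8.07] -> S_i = Random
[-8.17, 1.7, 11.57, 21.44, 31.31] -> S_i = -8.17 + 9.87*i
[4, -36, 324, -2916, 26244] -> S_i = 4*-9^i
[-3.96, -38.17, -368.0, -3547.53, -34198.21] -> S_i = -3.96*9.64^i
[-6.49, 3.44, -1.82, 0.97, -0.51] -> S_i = -6.49*(-0.53)^i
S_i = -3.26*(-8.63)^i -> [-3.26, 28.13, -242.79, 2095.32, -18082.6]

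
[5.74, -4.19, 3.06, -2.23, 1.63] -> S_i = 5.74*(-0.73)^i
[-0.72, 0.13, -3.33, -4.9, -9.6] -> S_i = Random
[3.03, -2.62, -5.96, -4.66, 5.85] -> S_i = Random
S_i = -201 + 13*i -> [-201, -188, -175, -162, -149]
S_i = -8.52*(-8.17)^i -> [-8.52, 69.61, -568.7, 4646.28, -37960.14]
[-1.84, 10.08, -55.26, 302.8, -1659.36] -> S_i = -1.84*(-5.48)^i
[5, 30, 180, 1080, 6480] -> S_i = 5*6^i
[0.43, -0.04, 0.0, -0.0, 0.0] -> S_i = 0.43*(-0.09)^i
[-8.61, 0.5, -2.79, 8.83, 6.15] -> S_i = Random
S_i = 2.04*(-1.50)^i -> [2.04, -3.06, 4.59, -6.88, 10.33]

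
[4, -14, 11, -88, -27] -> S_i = Random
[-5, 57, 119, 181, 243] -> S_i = -5 + 62*i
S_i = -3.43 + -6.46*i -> [-3.43, -9.89, -16.35, -22.81, -29.27]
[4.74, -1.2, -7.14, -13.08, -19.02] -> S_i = 4.74 + -5.94*i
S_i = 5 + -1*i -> [5, 4, 3, 2, 1]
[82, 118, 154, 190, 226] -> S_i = 82 + 36*i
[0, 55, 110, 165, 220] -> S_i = 0 + 55*i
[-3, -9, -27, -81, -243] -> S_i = -3*3^i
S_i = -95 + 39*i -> [-95, -56, -17, 22, 61]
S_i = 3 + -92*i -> [3, -89, -181, -273, -365]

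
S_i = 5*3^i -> [5, 15, 45, 135, 405]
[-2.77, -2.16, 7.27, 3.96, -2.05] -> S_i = Random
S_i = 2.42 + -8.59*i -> [2.42, -6.17, -14.76, -23.35, -31.94]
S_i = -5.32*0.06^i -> [-5.32, -0.32, -0.02, -0.0, -0.0]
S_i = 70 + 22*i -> [70, 92, 114, 136, 158]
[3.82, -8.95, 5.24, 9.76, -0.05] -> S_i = Random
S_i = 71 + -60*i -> [71, 11, -49, -109, -169]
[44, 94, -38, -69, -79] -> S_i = Random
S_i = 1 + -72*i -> [1, -71, -143, -215, -287]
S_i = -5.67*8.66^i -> [-5.67, -49.1, -425.23, -3682.45, -31890.01]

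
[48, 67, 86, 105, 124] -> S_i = 48 + 19*i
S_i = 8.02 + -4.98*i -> [8.02, 3.04, -1.94, -6.92, -11.9]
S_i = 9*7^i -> [9, 63, 441, 3087, 21609]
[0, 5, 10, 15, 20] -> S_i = 0 + 5*i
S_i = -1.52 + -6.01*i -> [-1.52, -7.53, -13.54, -19.55, -25.56]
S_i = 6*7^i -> [6, 42, 294, 2058, 14406]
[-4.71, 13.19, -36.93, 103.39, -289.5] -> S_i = -4.71*(-2.80)^i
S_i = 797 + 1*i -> [797, 798, 799, 800, 801]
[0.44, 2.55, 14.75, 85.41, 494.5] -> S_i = 0.44*5.79^i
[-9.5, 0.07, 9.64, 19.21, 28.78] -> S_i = -9.50 + 9.57*i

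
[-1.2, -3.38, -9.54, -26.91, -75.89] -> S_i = -1.20*2.82^i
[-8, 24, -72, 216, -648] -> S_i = -8*-3^i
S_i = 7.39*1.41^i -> [7.39, 10.42, 14.69, 20.72, 29.21]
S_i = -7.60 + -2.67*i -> [-7.6, -10.27, -12.94, -15.61, -18.28]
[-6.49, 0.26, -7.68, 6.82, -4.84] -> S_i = Random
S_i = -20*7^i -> [-20, -140, -980, -6860, -48020]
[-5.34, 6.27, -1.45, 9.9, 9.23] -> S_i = Random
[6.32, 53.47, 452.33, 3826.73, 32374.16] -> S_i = 6.32*8.46^i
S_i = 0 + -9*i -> [0, -9, -18, -27, -36]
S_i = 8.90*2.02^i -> [8.9, 17.98, 36.32, 73.36, 148.18]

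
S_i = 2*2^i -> [2, 4, 8, 16, 32]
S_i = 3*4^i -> [3, 12, 48, 192, 768]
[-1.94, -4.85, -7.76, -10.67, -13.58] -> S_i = -1.94 + -2.91*i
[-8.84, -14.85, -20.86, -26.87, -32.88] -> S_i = -8.84 + -6.01*i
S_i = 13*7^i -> [13, 91, 637, 4459, 31213]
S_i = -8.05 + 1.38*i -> [-8.05, -6.67, -5.29, -3.91, -2.53]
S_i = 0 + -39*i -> [0, -39, -78, -117, -156]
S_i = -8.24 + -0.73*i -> [-8.24, -8.97, -9.7, -10.43, -11.16]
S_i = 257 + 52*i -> [257, 309, 361, 413, 465]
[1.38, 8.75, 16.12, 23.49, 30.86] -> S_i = 1.38 + 7.37*i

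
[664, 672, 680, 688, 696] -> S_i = 664 + 8*i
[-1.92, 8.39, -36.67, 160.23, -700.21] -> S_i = -1.92*(-4.37)^i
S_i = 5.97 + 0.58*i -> [5.97, 6.55, 7.13, 7.71, 8.29]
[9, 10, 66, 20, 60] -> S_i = Random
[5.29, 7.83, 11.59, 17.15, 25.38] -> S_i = 5.29*1.48^i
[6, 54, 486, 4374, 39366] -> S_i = 6*9^i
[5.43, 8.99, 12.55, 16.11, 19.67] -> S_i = 5.43 + 3.56*i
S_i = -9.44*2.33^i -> [-9.44, -22.0, -51.25, -119.41, -278.22]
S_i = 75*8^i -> [75, 600, 4800, 38400, 307200]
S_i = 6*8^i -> [6, 48, 384, 3072, 24576]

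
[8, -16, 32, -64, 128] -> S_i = 8*-2^i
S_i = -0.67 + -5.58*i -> [-0.67, -6.25, -11.83, -17.41, -22.99]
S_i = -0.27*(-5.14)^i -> [-0.27, 1.39, -7.13, 36.67, -188.46]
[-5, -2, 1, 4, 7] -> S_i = -5 + 3*i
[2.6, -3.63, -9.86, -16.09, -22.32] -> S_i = 2.60 + -6.23*i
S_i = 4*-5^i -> [4, -20, 100, -500, 2500]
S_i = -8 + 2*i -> [-8, -6, -4, -2, 0]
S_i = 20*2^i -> [20, 40, 80, 160, 320]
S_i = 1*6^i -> [1, 6, 36, 216, 1296]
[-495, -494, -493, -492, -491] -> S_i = -495 + 1*i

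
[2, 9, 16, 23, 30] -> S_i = 2 + 7*i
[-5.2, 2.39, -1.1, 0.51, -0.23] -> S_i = -5.20*(-0.46)^i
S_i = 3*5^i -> [3, 15, 75, 375, 1875]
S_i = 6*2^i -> [6, 12, 24, 48, 96]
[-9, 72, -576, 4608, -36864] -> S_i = -9*-8^i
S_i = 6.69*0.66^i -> [6.69, 4.42, 2.91, 1.92, 1.27]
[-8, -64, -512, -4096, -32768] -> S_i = -8*8^i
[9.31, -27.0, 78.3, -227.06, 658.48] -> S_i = 9.31*(-2.90)^i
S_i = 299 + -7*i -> [299, 292, 285, 278, 271]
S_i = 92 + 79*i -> [92, 171, 250, 329, 408]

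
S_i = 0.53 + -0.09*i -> [0.53, 0.44, 0.35, 0.26, 0.17]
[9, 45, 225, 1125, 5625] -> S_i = 9*5^i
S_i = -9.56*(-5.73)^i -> [-9.56, 54.78, -313.88, 1798.55, -10305.67]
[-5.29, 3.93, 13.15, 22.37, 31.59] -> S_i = -5.29 + 9.22*i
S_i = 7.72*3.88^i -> [7.72, 29.95, 116.22, 450.93, 1749.62]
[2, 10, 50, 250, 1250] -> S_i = 2*5^i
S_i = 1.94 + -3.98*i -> [1.94, -2.04, -6.02, -10.0, -13.98]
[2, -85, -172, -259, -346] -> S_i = 2 + -87*i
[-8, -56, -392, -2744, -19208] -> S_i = -8*7^i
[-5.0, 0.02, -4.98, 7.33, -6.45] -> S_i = Random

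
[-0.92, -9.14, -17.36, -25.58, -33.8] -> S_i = -0.92 + -8.22*i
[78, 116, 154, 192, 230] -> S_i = 78 + 38*i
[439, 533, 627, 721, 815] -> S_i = 439 + 94*i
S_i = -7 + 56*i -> [-7, 49, 105, 161, 217]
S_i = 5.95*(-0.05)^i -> [5.95, -0.3, 0.01, -0.0, 0.0]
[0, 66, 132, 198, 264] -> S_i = 0 + 66*i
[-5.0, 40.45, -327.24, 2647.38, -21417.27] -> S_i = -5.00*(-8.09)^i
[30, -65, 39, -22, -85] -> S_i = Random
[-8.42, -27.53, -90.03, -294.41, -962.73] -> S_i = -8.42*3.27^i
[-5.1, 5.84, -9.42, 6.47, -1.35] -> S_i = Random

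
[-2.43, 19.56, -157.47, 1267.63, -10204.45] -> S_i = -2.43*(-8.05)^i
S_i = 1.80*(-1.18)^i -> [1.8, -2.12, 2.51, -2.96, 3.49]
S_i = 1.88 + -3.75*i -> [1.88, -1.87, -5.62, -9.37, -13.12]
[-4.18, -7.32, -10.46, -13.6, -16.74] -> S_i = -4.18 + -3.14*i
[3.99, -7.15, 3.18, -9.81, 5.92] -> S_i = Random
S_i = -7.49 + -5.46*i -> [-7.49, -12.95, -18.41, -23.87, -29.33]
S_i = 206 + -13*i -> [206, 193, 180, 167, 154]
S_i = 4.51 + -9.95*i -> [4.51, -5.44, -15.39, -25.34, -35.29]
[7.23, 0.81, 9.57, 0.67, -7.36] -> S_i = Random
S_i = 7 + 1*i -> [7, 8, 9, 10, 11]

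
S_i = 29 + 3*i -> [29, 32, 35, 38, 41]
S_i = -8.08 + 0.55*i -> [-8.08, -7.53, -6.98, -6.43, -5.88]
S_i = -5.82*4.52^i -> [-5.82, -26.31, -118.9, -537.45, -2429.28]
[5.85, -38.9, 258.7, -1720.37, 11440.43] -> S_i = 5.85*(-6.65)^i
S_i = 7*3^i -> [7, 21, 63, 189, 567]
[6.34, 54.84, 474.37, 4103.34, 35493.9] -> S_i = 6.34*8.65^i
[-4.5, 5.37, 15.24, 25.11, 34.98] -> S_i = -4.50 + 9.87*i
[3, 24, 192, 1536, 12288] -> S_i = 3*8^i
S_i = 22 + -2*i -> [22, 20, 18, 16, 14]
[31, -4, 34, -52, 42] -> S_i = Random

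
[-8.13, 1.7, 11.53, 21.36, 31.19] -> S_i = -8.13 + 9.83*i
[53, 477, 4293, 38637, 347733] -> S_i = 53*9^i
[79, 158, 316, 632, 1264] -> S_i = 79*2^i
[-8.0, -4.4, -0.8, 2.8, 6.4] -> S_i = -8.00 + 3.60*i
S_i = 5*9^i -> [5, 45, 405, 3645, 32805]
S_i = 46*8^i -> [46, 368, 2944, 23552, 188416]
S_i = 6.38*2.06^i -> [6.38, 13.14, 27.07, 55.77, 114.89]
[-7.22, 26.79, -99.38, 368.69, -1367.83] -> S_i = -7.22*(-3.71)^i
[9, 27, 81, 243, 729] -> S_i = 9*3^i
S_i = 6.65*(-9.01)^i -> [6.65, -59.92, 539.85, -4864.03, 43824.89]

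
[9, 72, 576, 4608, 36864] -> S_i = 9*8^i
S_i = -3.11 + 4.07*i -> [-3.11, 0.96, 5.03, 9.1, 13.17]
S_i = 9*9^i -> [9, 81, 729, 6561, 59049]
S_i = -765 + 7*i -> [-765, -758, -751, -744, -737]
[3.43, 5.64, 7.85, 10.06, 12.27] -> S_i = 3.43 + 2.21*i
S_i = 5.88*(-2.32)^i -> [5.88, -13.64, 31.65, -73.42, 170.34]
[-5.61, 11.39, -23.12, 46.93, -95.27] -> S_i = -5.61*(-2.03)^i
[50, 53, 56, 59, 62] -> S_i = 50 + 3*i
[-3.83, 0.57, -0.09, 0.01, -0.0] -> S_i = -3.83*(-0.15)^i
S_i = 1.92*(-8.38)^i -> [1.92, -16.09, 134.83, -1129.88, 9468.42]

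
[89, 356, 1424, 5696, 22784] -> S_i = 89*4^i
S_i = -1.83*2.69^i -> [-1.83, -4.92, -13.24, -35.62, -95.82]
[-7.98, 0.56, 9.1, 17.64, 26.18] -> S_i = -7.98 + 8.54*i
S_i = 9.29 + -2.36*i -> [9.29, 6.93, 4.57, 2.21, -0.15]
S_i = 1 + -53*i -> [1, -52, -105, -158, -211]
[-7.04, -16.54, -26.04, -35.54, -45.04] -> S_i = -7.04 + -9.50*i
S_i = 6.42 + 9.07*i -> [6.42, 15.49, 24.56, 33.63, 42.7]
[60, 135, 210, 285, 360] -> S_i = 60 + 75*i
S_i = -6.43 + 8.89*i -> [-6.43, 2.46, 11.35, 20.24, 29.13]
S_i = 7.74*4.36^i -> [7.74, 33.75, 147.13, 641.51, 2796.96]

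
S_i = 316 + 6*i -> [316, 322, 328, 334, 340]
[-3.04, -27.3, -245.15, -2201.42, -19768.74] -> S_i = -3.04*8.98^i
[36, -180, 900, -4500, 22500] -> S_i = 36*-5^i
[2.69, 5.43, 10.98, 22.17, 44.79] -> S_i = 2.69*2.02^i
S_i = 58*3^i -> [58, 174, 522, 1566, 4698]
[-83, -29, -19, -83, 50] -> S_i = Random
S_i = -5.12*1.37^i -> [-5.12, -7.01, -9.61, -13.17, -18.04]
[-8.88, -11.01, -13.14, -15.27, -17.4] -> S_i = -8.88 + -2.13*i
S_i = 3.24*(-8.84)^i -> [3.24, -28.64, 253.19, -2238.22, 19785.82]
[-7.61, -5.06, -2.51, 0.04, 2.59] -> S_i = -7.61 + 2.55*i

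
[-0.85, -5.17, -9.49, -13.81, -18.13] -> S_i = -0.85 + -4.32*i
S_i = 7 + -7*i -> [7, 0, -7, -14, -21]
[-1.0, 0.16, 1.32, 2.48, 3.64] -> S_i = -1.00 + 1.16*i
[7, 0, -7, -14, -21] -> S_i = 7 + -7*i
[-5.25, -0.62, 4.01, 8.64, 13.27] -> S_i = -5.25 + 4.63*i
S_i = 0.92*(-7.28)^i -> [0.92, -6.7, 48.76, -354.96, 2584.12]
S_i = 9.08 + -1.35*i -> [9.08, 7.73, 6.38, 5.03, 3.68]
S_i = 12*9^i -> [12, 108, 972, 8748, 78732]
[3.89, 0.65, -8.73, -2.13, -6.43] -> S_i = Random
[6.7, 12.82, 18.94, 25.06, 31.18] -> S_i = 6.70 + 6.12*i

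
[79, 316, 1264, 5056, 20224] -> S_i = 79*4^i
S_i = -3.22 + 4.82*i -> [-3.22, 1.6, 6.42, 11.24, 16.06]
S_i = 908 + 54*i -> [908, 962, 1016, 1070, 1124]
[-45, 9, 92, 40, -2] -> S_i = Random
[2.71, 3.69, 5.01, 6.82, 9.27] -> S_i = 2.71*1.36^i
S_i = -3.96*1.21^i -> [-3.96, -4.79, -5.8, -7.02, -8.49]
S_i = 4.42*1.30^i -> [4.42, 5.75, 7.47, 9.71, 12.62]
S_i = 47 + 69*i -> [47, 116, 185, 254, 323]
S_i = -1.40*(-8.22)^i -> [-1.4, 11.51, -94.6, 777.58, -6391.68]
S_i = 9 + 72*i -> [9, 81, 153, 225, 297]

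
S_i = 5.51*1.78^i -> [5.51, 9.81, 17.46, 31.08, 55.31]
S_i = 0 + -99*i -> [0, -99, -198, -297, -396]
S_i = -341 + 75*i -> [-341, -266, -191, -116, -41]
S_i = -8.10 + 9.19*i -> [-8.1, 1.09, 10.28, 19.47, 28.66]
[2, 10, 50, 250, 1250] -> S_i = 2*5^i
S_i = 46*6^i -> [46, 276, 1656, 9936, 59616]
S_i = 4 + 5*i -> [4, 9, 14, 19, 24]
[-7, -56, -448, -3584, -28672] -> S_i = -7*8^i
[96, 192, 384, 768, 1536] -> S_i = 96*2^i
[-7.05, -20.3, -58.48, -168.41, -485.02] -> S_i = -7.05*2.88^i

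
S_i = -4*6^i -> [-4, -24, -144, -864, -5184]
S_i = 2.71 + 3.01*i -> [2.71, 5.72, 8.73, 11.74, 14.75]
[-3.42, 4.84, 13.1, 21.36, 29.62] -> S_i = -3.42 + 8.26*i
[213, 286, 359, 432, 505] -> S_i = 213 + 73*i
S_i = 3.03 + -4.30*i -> [3.03, -1.27, -5.57, -9.87, -14.17]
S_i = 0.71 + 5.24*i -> [0.71, 5.95, 11.19, 16.43, 21.67]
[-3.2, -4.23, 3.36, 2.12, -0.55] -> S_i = Random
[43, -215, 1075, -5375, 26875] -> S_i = 43*-5^i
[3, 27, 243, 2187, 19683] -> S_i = 3*9^i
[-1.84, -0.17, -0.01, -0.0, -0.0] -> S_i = -1.84*0.09^i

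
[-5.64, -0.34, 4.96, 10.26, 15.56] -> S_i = -5.64 + 5.30*i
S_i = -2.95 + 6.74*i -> [-2.95, 3.79, 10.53, 17.27, 24.01]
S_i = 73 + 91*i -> [73, 164, 255, 346, 437]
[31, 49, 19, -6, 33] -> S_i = Random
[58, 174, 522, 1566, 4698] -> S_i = 58*3^i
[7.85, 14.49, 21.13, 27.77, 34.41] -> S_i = 7.85 + 6.64*i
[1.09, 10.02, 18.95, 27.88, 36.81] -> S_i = 1.09 + 8.93*i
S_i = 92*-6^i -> [92, -552, 3312, -19872, 119232]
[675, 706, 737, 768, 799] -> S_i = 675 + 31*i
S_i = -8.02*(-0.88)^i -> [-8.02, 7.06, -6.21, 5.47, -4.81]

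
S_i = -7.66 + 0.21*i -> [-7.66, -7.45, -7.24, -7.03, -6.82]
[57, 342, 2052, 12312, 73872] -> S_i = 57*6^i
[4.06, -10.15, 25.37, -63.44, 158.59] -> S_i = 4.06*(-2.50)^i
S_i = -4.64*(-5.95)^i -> [-4.64, 27.61, -164.27, 977.39, -5815.48]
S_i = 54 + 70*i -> [54, 124, 194, 264, 334]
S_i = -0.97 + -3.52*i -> [-0.97, -4.49, -8.01, -11.53, -15.05]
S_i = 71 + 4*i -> [71, 75, 79, 83, 87]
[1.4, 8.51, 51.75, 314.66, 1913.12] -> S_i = 1.40*6.08^i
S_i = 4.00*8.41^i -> [4.0, 33.64, 282.91, 2379.29, 20009.86]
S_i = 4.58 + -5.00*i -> [4.58, -0.42, -5.42, -10.42, -15.42]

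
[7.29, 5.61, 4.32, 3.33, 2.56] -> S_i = 7.29*0.77^i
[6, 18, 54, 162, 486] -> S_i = 6*3^i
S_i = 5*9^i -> [5, 45, 405, 3645, 32805]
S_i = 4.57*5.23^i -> [4.57, 23.9, 125.0, 653.76, 3419.19]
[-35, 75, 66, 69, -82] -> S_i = Random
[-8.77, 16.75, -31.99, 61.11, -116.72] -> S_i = -8.77*(-1.91)^i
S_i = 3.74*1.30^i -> [3.74, 4.86, 6.32, 8.22, 10.68]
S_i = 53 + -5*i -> [53, 48, 43, 38, 33]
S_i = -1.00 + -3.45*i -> [-1.0, -4.45, -7.9, -11.35, -14.8]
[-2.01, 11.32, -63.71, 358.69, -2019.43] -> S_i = -2.01*(-5.63)^i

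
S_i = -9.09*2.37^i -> [-9.09, -21.54, -51.06, -121.01, -286.79]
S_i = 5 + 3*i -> [5, 8, 11, 14, 17]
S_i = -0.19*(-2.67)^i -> [-0.19, 0.51, -1.35, 3.62, -9.66]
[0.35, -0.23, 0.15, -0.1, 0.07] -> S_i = 0.35*(-0.66)^i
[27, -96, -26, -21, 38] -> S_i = Random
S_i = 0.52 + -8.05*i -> [0.52, -7.53, -15.58, -23.63, -31.68]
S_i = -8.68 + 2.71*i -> [-8.68, -5.97, -3.26, -0.55, 2.16]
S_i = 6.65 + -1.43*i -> [6.65, 5.22, 3.79, 2.36, 0.93]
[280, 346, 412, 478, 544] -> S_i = 280 + 66*i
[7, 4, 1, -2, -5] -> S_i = 7 + -3*i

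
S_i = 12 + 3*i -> [12, 15, 18, 21, 24]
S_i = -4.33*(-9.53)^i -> [-4.33, 41.26, -393.25, 3747.72, -35715.73]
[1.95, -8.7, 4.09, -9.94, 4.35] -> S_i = Random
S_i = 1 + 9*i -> [1, 10, 19, 28, 37]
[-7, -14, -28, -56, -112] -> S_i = -7*2^i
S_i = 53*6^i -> [53, 318, 1908, 11448, 68688]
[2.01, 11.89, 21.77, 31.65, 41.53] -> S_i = 2.01 + 9.88*i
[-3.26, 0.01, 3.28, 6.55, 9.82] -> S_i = -3.26 + 3.27*i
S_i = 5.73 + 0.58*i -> [5.73, 6.31, 6.89, 7.47, 8.05]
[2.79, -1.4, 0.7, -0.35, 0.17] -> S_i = 2.79*(-0.50)^i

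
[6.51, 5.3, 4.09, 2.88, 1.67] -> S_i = 6.51 + -1.21*i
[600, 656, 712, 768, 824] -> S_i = 600 + 56*i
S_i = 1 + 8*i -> [1, 9, 17, 25, 33]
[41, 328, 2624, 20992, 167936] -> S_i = 41*8^i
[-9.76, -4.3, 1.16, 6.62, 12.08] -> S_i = -9.76 + 5.46*i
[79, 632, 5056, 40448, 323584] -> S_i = 79*8^i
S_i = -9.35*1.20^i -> [-9.35, -11.22, -13.46, -16.16, -19.39]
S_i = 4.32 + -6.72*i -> [4.32, -2.4, -9.12, -15.84, -22.56]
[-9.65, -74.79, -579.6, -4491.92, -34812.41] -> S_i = -9.65*7.75^i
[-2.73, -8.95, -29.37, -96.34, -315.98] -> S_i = -2.73*3.28^i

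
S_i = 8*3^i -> [8, 24, 72, 216, 648]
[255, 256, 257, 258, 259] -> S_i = 255 + 1*i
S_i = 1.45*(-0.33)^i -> [1.45, -0.48, 0.16, -0.05, 0.02]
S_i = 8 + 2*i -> [8, 10, 12, 14, 16]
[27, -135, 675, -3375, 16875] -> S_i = 27*-5^i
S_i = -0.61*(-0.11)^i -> [-0.61, 0.07, -0.01, 0.0, -0.0]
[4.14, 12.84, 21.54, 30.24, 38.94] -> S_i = 4.14 + 8.70*i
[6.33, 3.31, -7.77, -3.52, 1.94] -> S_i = Random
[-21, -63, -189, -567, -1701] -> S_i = -21*3^i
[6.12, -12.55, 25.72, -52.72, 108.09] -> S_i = 6.12*(-2.05)^i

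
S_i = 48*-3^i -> [48, -144, 432, -1296, 3888]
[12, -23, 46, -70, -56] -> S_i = Random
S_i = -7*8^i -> [-7, -56, -448, -3584, -28672]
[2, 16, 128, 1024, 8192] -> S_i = 2*8^i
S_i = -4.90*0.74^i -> [-4.9, -3.63, -2.68, -1.99, -1.47]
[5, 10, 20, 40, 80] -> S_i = 5*2^i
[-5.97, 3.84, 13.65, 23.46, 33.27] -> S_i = -5.97 + 9.81*i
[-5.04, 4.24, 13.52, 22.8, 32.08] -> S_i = -5.04 + 9.28*i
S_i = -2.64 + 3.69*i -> [-2.64, 1.05, 4.74, 8.43, 12.12]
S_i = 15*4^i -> [15, 60, 240, 960, 3840]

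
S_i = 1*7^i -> [1, 7, 49, 343, 2401]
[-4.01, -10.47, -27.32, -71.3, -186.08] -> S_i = -4.01*2.61^i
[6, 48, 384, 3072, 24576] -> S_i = 6*8^i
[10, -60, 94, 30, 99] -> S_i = Random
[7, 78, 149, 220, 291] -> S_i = 7 + 71*i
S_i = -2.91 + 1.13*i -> [-2.91, -1.78, -0.65, 0.48, 1.61]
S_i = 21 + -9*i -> [21, 12, 3, -6, -15]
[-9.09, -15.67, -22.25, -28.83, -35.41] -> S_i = -9.09 + -6.58*i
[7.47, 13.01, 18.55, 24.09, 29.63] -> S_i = 7.47 + 5.54*i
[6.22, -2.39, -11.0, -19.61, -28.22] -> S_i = 6.22 + -8.61*i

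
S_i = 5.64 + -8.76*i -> [5.64, -3.12, -11.88, -20.64, -29.4]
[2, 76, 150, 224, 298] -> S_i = 2 + 74*i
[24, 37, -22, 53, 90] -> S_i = Random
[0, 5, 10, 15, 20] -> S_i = 0 + 5*i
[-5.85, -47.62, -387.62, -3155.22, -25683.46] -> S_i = -5.85*8.14^i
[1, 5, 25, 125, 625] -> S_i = 1*5^i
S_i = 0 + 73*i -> [0, 73, 146, 219, 292]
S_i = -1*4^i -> [-1, -4, -16, -64, -256]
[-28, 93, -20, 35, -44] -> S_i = Random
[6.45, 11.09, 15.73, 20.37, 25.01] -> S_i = 6.45 + 4.64*i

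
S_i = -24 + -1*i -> [-24, -25, -26, -27, -28]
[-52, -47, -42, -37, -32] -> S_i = -52 + 5*i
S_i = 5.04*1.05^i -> [5.04, 5.29, 5.56, 5.83, 6.13]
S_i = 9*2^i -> [9, 18, 36, 72, 144]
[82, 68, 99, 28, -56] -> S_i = Random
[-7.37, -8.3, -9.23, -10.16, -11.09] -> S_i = -7.37 + -0.93*i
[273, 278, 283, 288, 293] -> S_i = 273 + 5*i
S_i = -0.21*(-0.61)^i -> [-0.21, 0.13, -0.08, 0.05, -0.03]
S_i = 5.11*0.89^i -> [5.11, 4.55, 4.05, 3.6, 3.21]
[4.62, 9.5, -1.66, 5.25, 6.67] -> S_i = Random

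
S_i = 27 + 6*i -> [27, 33, 39, 45, 51]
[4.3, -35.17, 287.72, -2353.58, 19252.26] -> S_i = 4.30*(-8.18)^i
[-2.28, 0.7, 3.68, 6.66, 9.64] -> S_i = -2.28 + 2.98*i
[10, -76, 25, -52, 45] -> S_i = Random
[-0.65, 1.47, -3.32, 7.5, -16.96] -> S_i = -0.65*(-2.26)^i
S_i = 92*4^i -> [92, 368, 1472, 5888, 23552]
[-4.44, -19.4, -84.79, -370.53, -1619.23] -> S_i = -4.44*4.37^i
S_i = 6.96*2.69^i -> [6.96, 18.72, 50.36, 135.48, 364.43]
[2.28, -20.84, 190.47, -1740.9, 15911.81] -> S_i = 2.28*(-9.14)^i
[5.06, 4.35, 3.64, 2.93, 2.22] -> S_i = 5.06 + -0.71*i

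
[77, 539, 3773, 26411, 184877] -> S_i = 77*7^i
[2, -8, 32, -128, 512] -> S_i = 2*-4^i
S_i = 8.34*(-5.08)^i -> [8.34, -42.37, 215.23, -1093.34, 5554.19]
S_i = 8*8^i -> [8, 64, 512, 4096, 32768]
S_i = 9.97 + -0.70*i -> [9.97, 9.27, 8.57, 7.87, 7.17]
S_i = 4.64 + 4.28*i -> [4.64, 8.92, 13.2, 17.48, 21.76]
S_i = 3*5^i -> [3, 15, 75, 375, 1875]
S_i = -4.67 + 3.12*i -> [-4.67, -1.55, 1.57, 4.69, 7.81]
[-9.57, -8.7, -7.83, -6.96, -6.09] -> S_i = -9.57 + 0.87*i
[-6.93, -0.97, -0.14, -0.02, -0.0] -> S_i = -6.93*0.14^i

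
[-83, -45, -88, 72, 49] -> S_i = Random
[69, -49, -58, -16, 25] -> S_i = Random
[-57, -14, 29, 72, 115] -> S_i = -57 + 43*i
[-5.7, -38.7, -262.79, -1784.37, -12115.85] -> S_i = -5.70*6.79^i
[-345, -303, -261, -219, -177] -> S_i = -345 + 42*i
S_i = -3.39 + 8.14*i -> [-3.39, 4.75, 12.89, 21.03, 29.17]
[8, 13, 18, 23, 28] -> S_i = 8 + 5*i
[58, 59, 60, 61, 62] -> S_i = 58 + 1*i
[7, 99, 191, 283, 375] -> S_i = 7 + 92*i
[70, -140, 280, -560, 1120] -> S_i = 70*-2^i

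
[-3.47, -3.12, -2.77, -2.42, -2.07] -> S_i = -3.47 + 0.35*i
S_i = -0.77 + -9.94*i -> [-0.77, -10.71, -20.65, -30.59, -40.53]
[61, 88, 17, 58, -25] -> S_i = Random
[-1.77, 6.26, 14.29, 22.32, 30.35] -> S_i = -1.77 + 8.03*i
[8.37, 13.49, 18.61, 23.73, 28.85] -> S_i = 8.37 + 5.12*i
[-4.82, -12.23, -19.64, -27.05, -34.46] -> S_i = -4.82 + -7.41*i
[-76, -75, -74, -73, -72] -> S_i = -76 + 1*i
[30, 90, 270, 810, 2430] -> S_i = 30*3^i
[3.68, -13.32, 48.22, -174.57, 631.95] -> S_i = 3.68*(-3.62)^i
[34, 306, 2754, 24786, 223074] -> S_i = 34*9^i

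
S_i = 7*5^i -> [7, 35, 175, 875, 4375]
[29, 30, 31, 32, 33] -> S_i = 29 + 1*i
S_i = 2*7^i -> [2, 14, 98, 686, 4802]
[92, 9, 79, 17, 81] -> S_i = Random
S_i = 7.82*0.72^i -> [7.82, 5.63, 4.05, 2.92, 2.1]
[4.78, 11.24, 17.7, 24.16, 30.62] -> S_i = 4.78 + 6.46*i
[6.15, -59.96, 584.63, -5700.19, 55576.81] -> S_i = 6.15*(-9.75)^i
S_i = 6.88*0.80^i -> [6.88, 5.5, 4.4, 3.52, 2.82]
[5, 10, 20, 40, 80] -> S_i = 5*2^i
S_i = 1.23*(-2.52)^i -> [1.23, -3.1, 7.81, -19.68, 49.6]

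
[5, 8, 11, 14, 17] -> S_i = 5 + 3*i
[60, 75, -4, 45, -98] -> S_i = Random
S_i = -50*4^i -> [-50, -200, -800, -3200, -12800]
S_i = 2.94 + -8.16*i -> [2.94, -5.22, -13.38, -21.54, -29.7]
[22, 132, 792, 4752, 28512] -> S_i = 22*6^i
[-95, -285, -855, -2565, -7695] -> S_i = -95*3^i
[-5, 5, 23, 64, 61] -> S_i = Random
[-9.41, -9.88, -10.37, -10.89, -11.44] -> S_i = -9.41*1.05^i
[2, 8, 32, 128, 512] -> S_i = 2*4^i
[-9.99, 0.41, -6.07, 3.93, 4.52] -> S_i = Random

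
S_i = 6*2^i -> [6, 12, 24, 48, 96]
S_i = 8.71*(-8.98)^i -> [8.71, -78.22, 702.38, -6307.35, 56640.03]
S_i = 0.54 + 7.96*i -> [0.54, 8.5, 16.46, 24.42, 32.38]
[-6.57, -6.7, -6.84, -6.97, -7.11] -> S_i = -6.57*1.02^i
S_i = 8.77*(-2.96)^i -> [8.77, -25.96, 76.84, -227.44, 673.23]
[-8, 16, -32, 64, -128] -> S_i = -8*-2^i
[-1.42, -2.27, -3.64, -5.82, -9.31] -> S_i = -1.42*1.60^i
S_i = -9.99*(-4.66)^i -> [-9.99, 46.55, -216.94, 1010.94, -4710.96]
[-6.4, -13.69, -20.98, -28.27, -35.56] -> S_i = -6.40 + -7.29*i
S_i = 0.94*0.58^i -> [0.94, 0.55, 0.32, 0.18, 0.11]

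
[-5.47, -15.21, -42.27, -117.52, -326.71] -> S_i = -5.47*2.78^i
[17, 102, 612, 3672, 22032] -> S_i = 17*6^i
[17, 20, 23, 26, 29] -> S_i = 17 + 3*i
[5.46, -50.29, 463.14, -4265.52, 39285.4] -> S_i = 5.46*(-9.21)^i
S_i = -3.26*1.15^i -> [-3.26, -3.75, -4.31, -4.96, -5.7]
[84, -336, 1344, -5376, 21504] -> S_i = 84*-4^i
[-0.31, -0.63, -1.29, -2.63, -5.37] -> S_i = -0.31*2.04^i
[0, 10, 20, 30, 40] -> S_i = 0 + 10*i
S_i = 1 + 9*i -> [1, 10, 19, 28, 37]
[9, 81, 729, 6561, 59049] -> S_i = 9*9^i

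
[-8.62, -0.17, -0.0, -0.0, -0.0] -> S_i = -8.62*0.02^i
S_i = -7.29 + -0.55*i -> [-7.29, -7.84, -8.39, -8.94, -9.49]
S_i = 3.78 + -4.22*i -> [3.78, -0.44, -4.66, -8.88, -13.1]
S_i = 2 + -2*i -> [2, 0, -2, -4, -6]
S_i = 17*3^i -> [17, 51, 153, 459, 1377]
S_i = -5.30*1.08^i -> [-5.3, -5.72, -6.18, -6.68, -7.21]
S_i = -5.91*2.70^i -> [-5.91, -15.96, -43.08, -116.33, -314.08]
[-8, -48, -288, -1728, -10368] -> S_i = -8*6^i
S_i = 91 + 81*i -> [91, 172, 253, 334, 415]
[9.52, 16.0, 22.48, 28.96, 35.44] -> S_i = 9.52 + 6.48*i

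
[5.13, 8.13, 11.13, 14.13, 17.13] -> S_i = 5.13 + 3.00*i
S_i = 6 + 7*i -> [6, 13, 20, 27, 34]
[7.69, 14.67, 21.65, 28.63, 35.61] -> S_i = 7.69 + 6.98*i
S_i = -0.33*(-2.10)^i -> [-0.33, 0.69, -1.46, 3.06, -6.42]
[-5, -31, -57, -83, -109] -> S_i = -5 + -26*i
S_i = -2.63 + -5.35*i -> [-2.63, -7.98, -13.33, -18.68, -24.03]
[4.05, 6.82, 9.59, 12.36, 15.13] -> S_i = 4.05 + 2.77*i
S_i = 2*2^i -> [2, 4, 8, 16, 32]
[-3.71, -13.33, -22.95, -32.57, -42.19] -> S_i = -3.71 + -9.62*i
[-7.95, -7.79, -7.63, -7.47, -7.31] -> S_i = -7.95 + 0.16*i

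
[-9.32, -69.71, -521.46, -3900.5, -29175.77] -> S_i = -9.32*7.48^i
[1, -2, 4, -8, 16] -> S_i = 1*-2^i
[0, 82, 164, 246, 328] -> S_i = 0 + 82*i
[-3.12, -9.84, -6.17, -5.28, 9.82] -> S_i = Random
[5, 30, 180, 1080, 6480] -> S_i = 5*6^i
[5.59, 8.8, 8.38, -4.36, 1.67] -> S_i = Random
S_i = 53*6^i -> [53, 318, 1908, 11448, 68688]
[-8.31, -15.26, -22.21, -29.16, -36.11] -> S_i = -8.31 + -6.95*i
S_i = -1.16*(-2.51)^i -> [-1.16, 2.91, -7.31, 18.34, -46.04]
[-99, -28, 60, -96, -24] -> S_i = Random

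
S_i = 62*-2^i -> [62, -124, 248, -496, 992]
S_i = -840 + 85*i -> [-840, -755, -670, -585, -500]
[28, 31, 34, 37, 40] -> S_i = 28 + 3*i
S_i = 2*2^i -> [2, 4, 8, 16, 32]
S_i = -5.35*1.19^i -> [-5.35, -6.37, -7.58, -9.02, -10.73]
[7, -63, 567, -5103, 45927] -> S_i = 7*-9^i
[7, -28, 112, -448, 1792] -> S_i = 7*-4^i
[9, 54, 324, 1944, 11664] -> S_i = 9*6^i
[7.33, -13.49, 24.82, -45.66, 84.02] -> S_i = 7.33*(-1.84)^i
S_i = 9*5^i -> [9, 45, 225, 1125, 5625]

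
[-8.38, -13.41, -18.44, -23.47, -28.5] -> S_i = -8.38 + -5.03*i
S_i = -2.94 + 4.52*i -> [-2.94, 1.58, 6.1, 10.62, 15.14]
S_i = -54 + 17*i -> [-54, -37, -20, -3, 14]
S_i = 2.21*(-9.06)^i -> [2.21, -20.02, 181.4, -1643.53, 14890.36]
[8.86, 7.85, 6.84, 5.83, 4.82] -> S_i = 8.86 + -1.01*i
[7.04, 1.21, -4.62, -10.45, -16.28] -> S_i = 7.04 + -5.83*i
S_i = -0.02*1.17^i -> [-0.02, -0.02, -0.03, -0.03, -0.04]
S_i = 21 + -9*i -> [21, 12, 3, -6, -15]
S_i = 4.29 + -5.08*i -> [4.29, -0.79, -5.87, -10.95, -16.03]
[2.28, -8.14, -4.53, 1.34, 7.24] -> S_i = Random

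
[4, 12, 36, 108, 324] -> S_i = 4*3^i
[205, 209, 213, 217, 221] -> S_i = 205 + 4*i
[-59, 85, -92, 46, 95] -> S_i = Random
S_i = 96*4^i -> [96, 384, 1536, 6144, 24576]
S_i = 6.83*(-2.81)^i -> [6.83, -19.19, 53.93, -151.54, 425.84]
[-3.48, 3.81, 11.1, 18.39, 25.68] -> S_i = -3.48 + 7.29*i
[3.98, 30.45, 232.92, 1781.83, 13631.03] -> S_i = 3.98*7.65^i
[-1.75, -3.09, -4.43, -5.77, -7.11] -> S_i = -1.75 + -1.34*i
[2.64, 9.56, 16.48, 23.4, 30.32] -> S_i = 2.64 + 6.92*i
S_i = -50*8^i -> [-50, -400, -3200, -25600, -204800]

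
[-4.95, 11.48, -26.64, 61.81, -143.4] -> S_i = -4.95*(-2.32)^i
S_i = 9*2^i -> [9, 18, 36, 72, 144]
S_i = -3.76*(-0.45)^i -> [-3.76, 1.69, -0.76, 0.34, -0.15]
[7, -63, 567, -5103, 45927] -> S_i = 7*-9^i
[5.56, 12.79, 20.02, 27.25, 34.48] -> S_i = 5.56 + 7.23*i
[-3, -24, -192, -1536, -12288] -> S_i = -3*8^i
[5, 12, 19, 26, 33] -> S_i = 5 + 7*i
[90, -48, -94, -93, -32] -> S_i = Random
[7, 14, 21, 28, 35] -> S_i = 7 + 7*i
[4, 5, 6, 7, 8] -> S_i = 4 + 1*i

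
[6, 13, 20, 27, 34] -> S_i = 6 + 7*i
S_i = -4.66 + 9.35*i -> [-4.66, 4.69, 14.04, 23.39, 32.74]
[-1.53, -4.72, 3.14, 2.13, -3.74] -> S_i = Random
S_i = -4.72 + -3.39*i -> [-4.72, -8.11, -11.5, -14.89, -18.28]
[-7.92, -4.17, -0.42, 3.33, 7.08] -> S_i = -7.92 + 3.75*i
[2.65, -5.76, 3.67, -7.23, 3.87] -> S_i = Random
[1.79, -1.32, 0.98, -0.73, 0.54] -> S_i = 1.79*(-0.74)^i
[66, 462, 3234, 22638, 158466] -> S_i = 66*7^i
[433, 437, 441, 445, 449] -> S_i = 433 + 4*i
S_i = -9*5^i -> [-9, -45, -225, -1125, -5625]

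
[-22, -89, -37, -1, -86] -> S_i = Random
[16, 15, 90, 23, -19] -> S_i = Random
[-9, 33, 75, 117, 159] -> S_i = -9 + 42*i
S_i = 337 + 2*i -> [337, 339, 341, 343, 345]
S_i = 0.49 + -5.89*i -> [0.49, -5.4, -11.29, -17.18, -23.07]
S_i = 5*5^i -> [5, 25, 125, 625, 3125]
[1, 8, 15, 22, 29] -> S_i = 1 + 7*i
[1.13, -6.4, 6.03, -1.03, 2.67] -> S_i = Random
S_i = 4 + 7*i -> [4, 11, 18, 25, 32]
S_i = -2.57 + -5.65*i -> [-2.57, -8.22, -13.87, -19.52, -25.17]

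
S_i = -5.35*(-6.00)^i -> [-5.35, 32.1, -192.6, 1155.6, -6933.6]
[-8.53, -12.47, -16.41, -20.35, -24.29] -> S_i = -8.53 + -3.94*i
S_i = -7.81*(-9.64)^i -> [-7.81, 75.29, -725.78, 6996.52, -67446.46]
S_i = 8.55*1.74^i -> [8.55, 14.88, 25.89, 45.04, 78.37]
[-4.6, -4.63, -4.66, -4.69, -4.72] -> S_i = -4.60 + -0.03*i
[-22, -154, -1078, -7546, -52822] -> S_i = -22*7^i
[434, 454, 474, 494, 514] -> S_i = 434 + 20*i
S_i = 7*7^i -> [7, 49, 343, 2401, 16807]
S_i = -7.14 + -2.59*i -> [-7.14, -9.73, -12.32, -14.91, -17.5]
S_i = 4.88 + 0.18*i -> [4.88, 5.06, 5.24, 5.42, 5.6]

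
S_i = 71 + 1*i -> [71, 72, 73, 74, 75]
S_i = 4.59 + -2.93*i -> [4.59, 1.66, -1.27, -4.2, -7.13]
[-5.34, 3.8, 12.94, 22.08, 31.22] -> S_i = -5.34 + 9.14*i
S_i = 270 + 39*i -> [270, 309, 348, 387, 426]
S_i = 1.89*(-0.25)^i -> [1.89, -0.47, 0.12, -0.03, 0.01]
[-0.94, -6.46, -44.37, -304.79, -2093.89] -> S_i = -0.94*6.87^i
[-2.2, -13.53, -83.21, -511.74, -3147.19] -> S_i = -2.20*6.15^i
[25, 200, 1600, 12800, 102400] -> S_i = 25*8^i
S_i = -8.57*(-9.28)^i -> [-8.57, 79.53, -738.03, 6848.96, -63558.37]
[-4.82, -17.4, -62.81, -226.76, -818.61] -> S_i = -4.82*3.61^i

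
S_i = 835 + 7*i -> [835, 842, 849, 856, 863]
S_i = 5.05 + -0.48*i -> [5.05, 4.57, 4.09, 3.61, 3.13]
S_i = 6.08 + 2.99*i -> [6.08, 9.07, 12.06, 15.05, 18.04]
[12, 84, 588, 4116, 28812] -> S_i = 12*7^i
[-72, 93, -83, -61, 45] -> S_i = Random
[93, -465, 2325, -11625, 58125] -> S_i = 93*-5^i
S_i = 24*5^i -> [24, 120, 600, 3000, 15000]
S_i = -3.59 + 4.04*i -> [-3.59, 0.45, 4.49, 8.53, 12.57]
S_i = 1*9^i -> [1, 9, 81, 729, 6561]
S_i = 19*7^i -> [19, 133, 931, 6517, 45619]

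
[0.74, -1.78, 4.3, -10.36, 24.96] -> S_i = 0.74*(-2.41)^i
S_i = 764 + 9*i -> [764, 773, 782, 791, 800]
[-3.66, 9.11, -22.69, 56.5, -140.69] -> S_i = -3.66*(-2.49)^i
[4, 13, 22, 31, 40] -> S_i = 4 + 9*i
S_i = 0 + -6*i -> [0, -6, -12, -18, -24]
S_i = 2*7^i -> [2, 14, 98, 686, 4802]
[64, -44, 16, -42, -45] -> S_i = Random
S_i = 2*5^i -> [2, 10, 50, 250, 1250]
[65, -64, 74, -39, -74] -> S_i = Random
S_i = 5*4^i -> [5, 20, 80, 320, 1280]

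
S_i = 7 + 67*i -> [7, 74, 141, 208, 275]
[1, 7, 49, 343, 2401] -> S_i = 1*7^i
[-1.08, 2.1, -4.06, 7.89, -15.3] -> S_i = -1.08*(-1.94)^i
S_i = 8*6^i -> [8, 48, 288, 1728, 10368]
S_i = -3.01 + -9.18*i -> [-3.01, -12.19, -21.37, -30.55, -39.73]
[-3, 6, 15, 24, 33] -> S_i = -3 + 9*i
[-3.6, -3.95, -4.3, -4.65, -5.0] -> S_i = -3.60 + -0.35*i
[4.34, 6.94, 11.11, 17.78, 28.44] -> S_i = 4.34*1.60^i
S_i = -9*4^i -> [-9, -36, -144, -576, -2304]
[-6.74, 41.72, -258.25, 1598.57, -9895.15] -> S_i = -6.74*(-6.19)^i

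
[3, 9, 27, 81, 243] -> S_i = 3*3^i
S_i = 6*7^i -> [6, 42, 294, 2058, 14406]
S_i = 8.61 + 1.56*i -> [8.61, 10.17, 11.73, 13.29, 14.85]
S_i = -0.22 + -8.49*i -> [-0.22, -8.71, -17.2, -25.69, -34.18]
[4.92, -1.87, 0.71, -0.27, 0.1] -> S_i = 4.92*(-0.38)^i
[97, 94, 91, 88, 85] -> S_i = 97 + -3*i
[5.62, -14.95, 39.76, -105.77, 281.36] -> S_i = 5.62*(-2.66)^i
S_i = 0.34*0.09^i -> [0.34, 0.03, 0.0, 0.0, 0.0]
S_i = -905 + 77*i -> [-905, -828, -751, -674, -597]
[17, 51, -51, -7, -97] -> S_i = Random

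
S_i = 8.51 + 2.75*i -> [8.51, 11.26, 14.01, 16.76, 19.51]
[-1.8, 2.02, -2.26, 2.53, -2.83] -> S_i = -1.80*(-1.12)^i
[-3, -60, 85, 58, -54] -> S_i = Random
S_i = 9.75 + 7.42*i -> [9.75, 17.17, 24.59, 32.01, 39.43]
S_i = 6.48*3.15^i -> [6.48, 20.41, 64.3, 202.54, 637.99]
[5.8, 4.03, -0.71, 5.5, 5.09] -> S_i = Random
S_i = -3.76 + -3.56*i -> [-3.76, -7.32, -10.88, -14.44, -18.0]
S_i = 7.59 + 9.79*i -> [7.59, 17.38, 27.17, 36.96, 46.75]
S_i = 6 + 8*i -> [6, 14, 22, 30, 38]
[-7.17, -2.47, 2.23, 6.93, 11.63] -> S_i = -7.17 + 4.70*i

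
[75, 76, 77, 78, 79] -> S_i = 75 + 1*i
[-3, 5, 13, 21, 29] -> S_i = -3 + 8*i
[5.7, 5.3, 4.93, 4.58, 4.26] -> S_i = 5.70*0.93^i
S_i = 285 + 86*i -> [285, 371, 457, 543, 629]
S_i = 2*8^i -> [2, 16, 128, 1024, 8192]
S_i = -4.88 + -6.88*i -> [-4.88, -11.76, -18.64, -25.52, -32.4]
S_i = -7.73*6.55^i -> [-7.73, -50.63, -331.64, -2172.22, -14228.03]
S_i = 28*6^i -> [28, 168, 1008, 6048, 36288]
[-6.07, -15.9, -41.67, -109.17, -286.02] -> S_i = -6.07*2.62^i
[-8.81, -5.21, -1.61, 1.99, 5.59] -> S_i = -8.81 + 3.60*i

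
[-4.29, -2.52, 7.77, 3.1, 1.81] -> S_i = Random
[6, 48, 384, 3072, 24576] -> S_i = 6*8^i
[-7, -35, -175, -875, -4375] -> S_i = -7*5^i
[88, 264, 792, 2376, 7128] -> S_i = 88*3^i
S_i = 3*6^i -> [3, 18, 108, 648, 3888]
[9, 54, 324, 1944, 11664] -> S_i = 9*6^i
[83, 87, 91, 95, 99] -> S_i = 83 + 4*i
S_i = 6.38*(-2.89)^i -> [6.38, -18.44, 53.29, -154.0, 445.05]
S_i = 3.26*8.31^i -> [3.26, 27.09, 225.12, 1870.77, 15546.11]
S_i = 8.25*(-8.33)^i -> [8.25, -68.72, 572.46, -4768.58, 39722.26]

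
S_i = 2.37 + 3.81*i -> [2.37, 6.18, 9.99, 13.8, 17.61]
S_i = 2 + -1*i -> [2, 1, 0, -1, -2]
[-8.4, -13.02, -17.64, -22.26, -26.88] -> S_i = -8.40 + -4.62*i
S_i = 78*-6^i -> [78, -468, 2808, -16848, 101088]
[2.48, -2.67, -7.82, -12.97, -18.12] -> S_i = 2.48 + -5.15*i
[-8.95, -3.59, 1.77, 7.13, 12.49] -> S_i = -8.95 + 5.36*i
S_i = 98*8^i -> [98, 784, 6272, 50176, 401408]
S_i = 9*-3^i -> [9, -27, 81, -243, 729]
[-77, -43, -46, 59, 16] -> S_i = Random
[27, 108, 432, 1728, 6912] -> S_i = 27*4^i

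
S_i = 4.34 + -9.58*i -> [4.34, -5.24, -14.82, -24.4, -33.98]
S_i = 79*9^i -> [79, 711, 6399, 57591, 518319]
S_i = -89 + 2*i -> [-89, -87, -85, -83, -81]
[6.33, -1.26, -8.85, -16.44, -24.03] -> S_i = 6.33 + -7.59*i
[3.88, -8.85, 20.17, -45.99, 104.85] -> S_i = 3.88*(-2.28)^i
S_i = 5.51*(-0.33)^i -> [5.51, -1.82, 0.6, -0.2, 0.07]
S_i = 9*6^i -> [9, 54, 324, 1944, 11664]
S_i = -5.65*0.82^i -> [-5.65, -4.63, -3.8, -3.12, -2.55]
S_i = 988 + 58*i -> [988, 1046, 1104, 1162, 1220]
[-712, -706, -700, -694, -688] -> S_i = -712 + 6*i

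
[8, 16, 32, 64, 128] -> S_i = 8*2^i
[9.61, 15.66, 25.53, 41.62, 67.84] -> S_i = 9.61*1.63^i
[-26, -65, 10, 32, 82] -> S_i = Random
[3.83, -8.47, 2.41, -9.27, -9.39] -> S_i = Random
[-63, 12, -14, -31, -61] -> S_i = Random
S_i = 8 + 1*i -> [8, 9, 10, 11, 12]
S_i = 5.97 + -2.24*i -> [5.97, 3.73, 1.49, -0.75, -2.99]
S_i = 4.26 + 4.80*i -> [4.26, 9.06, 13.86, 18.66, 23.46]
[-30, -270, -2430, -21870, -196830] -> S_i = -30*9^i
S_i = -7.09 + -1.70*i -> [-7.09, -8.79, -10.49, -12.19, -13.89]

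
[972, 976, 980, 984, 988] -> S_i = 972 + 4*i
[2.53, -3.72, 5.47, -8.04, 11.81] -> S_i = 2.53*(-1.47)^i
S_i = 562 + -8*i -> [562, 554, 546, 538, 530]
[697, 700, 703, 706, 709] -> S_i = 697 + 3*i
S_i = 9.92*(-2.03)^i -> [9.92, -20.14, 40.88, -82.99, 168.46]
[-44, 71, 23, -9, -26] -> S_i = Random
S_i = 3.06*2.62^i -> [3.06, 8.02, 21.01, 55.03, 144.19]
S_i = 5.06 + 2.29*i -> [5.06, 7.35, 9.64, 11.93, 14.22]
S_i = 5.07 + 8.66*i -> [5.07, 13.73, 22.39, 31.05, 39.71]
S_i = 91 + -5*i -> [91, 86, 81, 76, 71]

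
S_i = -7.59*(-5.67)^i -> [-7.59, 43.04, -244.01, 1383.54, -7844.66]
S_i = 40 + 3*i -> [40, 43, 46, 49, 52]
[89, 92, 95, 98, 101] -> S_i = 89 + 3*i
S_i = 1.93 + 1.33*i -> [1.93, 3.26, 4.59, 5.92, 7.25]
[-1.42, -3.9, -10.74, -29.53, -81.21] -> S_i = -1.42*2.75^i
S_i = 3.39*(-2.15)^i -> [3.39, -7.29, 15.67, -33.69, 72.44]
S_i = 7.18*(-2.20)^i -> [7.18, -15.8, 34.75, -76.45, 168.2]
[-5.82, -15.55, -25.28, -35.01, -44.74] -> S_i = -5.82 + -9.73*i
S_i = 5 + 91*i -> [5, 96, 187, 278, 369]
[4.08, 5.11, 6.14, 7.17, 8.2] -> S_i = 4.08 + 1.03*i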